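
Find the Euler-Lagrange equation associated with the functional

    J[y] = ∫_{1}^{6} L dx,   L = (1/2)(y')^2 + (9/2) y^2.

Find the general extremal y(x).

The Lagrangian is L = (1/2)(y')^2 + (9/2) y^2.
∂L/∂y = 9y.
∂L/∂y' = y'.
The Euler-Lagrange equation d/dx(∂L/∂y') − ∂L/∂y = 0 becomes:
    y'' - 9 y = 0
General solution: y(x) = A e^(3x) + B e^(-3x), where A and B are arbitrary constants fixed by the endpoint conditions.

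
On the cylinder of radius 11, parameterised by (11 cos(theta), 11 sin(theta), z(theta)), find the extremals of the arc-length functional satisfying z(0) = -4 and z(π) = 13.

Parameterise the cylinder of radius R = 11 as
    r(θ) = (11 cos θ, 11 sin θ, z(θ)).
The arc-length element is
    ds = sqrt(121 + (dz/dθ)^2) dθ,
so the Lagrangian is L = sqrt(121 + z'^2).
L depends on z' only, not on z or θ, so ∂L/∂z = 0 and
    ∂L/∂z' = z' / sqrt(121 + z'^2).
The Euler-Lagrange equation gives
    d/dθ( z' / sqrt(121 + z'^2) ) = 0,
so z' is constant. Integrating once:
    z(θ) = a θ + b,
a helix on the cylinder (a straight line when the cylinder is unrolled). The constants a, b are determined by the endpoint conditions.
With endpoint conditions z(0) = -4 and z(π) = 13: from z(0) = b we get b = -4, and a·π + -4 = 13 gives a = 17/π, so
    z(θ) = (17/π) θ − 4.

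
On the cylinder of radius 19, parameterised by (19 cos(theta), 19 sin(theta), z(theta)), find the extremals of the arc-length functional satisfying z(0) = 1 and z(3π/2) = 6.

Parameterise the cylinder of radius R = 19 as
    r(θ) = (19 cos θ, 19 sin θ, z(θ)).
The arc-length element is
    ds = sqrt(361 + (dz/dθ)^2) dθ,
so the Lagrangian is L = sqrt(361 + z'^2).
L depends on z' only, not on z or θ, so ∂L/∂z = 0 and
    ∂L/∂z' = z' / sqrt(361 + z'^2).
The Euler-Lagrange equation gives
    d/dθ( z' / sqrt(361 + z'^2) ) = 0,
so z' is constant. Integrating once:
    z(θ) = a θ + b,
a helix on the cylinder (a straight line when the cylinder is unrolled). The constants a, b are determined by the endpoint conditions.
With endpoint conditions z(0) = 1 and z(3π/2) = 6: from z(0) = b we get b = 1, and a·3π/2 + 1 = 6 gives a = 10/(3π), so
    z(θ) = (10/(3π)) θ + 1.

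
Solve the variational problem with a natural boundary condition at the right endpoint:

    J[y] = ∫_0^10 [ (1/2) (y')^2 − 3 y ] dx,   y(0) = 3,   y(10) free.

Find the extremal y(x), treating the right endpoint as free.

The Lagrangian L = (1/2) (y')^2 − 3 y gives
    ∂L/∂y = −3,   ∂L/∂y' = y'.
Euler-Lagrange: d/dx(y') − (−3) = 0, i.e. y'' + 3 = 0, so
    y(x) = −(3/2) x^2 + C1 x + C2.
Fixed left endpoint y(0) = 3 ⇒ C2 = 3.
The right endpoint x = 10 is free, so the natural (transversality) condition is ∂L/∂y' |_{x=10} = 0, i.e. y'(10) = 0.
Compute y'(x) = −3 x + C1, so y'(10) = −30 + C1 = 0 ⇒ C1 = 30.
Therefore the extremal is
    y(x) = −(3/2) x^2 + 30 x + 3.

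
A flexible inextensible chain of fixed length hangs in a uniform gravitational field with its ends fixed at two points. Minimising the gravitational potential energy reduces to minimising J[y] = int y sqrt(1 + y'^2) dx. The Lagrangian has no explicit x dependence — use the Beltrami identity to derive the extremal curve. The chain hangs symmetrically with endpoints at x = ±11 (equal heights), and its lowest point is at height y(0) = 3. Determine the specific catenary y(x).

The Lagrangian L(y, y') = y sqrt(1 + y'^2) has no explicit x dependence, so the Beltrami identity applies:
    L − y' ∂L/∂y' = C.
Compute ∂L/∂y' = y · y' / sqrt(1 + y'^2). Then
    L − y' ∂L/∂y'
    = y sqrt(1 + y'^2) − y · y'^2 / sqrt(1 + y'^2)
    = y (1 + y'^2 − y'^2) / sqrt(1 + y'^2)
    = y / sqrt(1 + y'^2) = C.
Squaring gives y^2 = C^2 (1 + y'^2), i.e.
    y'^2 = y^2 / C^2 − 1.
Separating variables,
    dy / sqrt(y^2 − C^2) = dx / C,
and integrating gives arccosh(y / C) = (x − a)/C, so
    y(x) = C cosh((x − a)/C),
the catenary. The constants C and a are fixed by the two endpoint conditions (and, for the hanging-chain problem, the length constraint selects C).
Now fit the given data. The endpoints x = ±11 are symmetric at equal height, so the catenary is even about its minimum: a = 0 and y(x) = C cosh(x/C). The lowest point is y(0) = C cosh(0) = C, and we are told y(0) = 3, so C = 3. Therefore
    y(x) = 3 cosh(x/3),
and at the endpoints
    y(±11) = 3 cosh(11/3).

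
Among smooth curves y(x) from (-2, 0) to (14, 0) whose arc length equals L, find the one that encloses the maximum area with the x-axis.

Set up the augmented Lagrangian using a multiplier λ for the length constraint:
    F(y, y') = y − λ sqrt(1 + y'^2).
F has no explicit x dependence, so the Beltrami identity yields a first integral
    F − y' ∂F/∂y' = C.
Compute ∂F/∂y' = −λ y' / sqrt(1 + y'^2). Then
    y − λ sqrt(1 + y'^2) + λ y'^2 / sqrt(1 + y'^2) = C
    ⇒  y − λ / sqrt(1 + y'^2) = C.
Solving for y' and integrating gives
    (x − a)^2 + (y − b)^2 = λ^2,
a circular arc of radius λ. The constants a, b are determined by the endpoint conditions y(-2) = y(14) = 0, and λ is fixed implicitly by the length constraint
    ∫_{-2}^{14} sqrt(1 + y'^2) dx = L.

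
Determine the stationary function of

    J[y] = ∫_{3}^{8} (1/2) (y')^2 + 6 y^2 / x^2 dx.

The Lagrangian is L = (1/2) (y')^2 + 6 y^2 / x^2.
Compute ∂L/∂y = 12y/x^2, ∂L/∂y' = y'.
The Euler-Lagrange equation d/dx(∂L/∂y') − ∂L/∂y = 0 reduces to
    y'' − 12/x^2 · y = 0  (x > 0).
Its general solution is
    y(x) = A x^4 + B x^(-3),
with A, B fixed by the endpoint conditions.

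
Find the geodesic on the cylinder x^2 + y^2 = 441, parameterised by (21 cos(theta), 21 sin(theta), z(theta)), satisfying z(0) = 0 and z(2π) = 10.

Parameterise the cylinder of radius R = 21 as
    r(θ) = (21 cos θ, 21 sin θ, z(θ)).
The arc-length element is
    ds = sqrt(441 + (dz/dθ)^2) dθ,
so the Lagrangian is L = sqrt(441 + z'^2).
L depends on z' only, not on z or θ, so ∂L/∂z = 0 and
    ∂L/∂z' = z' / sqrt(441 + z'^2).
The Euler-Lagrange equation gives
    d/dθ( z' / sqrt(441 + z'^2) ) = 0,
so z' is constant. Integrating once:
    z(θ) = a θ + b,
a helix on the cylinder (a straight line when the cylinder is unrolled). The constants a, b are determined by the endpoint conditions.
With endpoint conditions z(0) = 0 and z(2π) = 10: from z(0) = b we get b = 0, and a·2π + 0 = 10 gives a = 5/π, so
    z(θ) = (5/π) θ.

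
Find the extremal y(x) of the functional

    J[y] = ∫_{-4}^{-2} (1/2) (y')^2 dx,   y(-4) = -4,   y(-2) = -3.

The Lagrangian is L = (1/2) (y')^2.
Compute ∂L/∂y = 0, ∂L/∂y' = y'.
The Euler-Lagrange equation d/dx(∂L/∂y') − ∂L/∂y = 0 reduces to
    y'' = 0.
Its general solution is
    y(x) = A x + B,
with A, B fixed by the endpoint conditions.
Applying the endpoint conditions y(-4) = -4 and y(-2) = -3: solve A·-4 + B = -4 and A·-2 + B = -3. Subtracting gives A(-2 − -4) = -3 − -4, so A = 1/2, and B = -4 − A·-4 = -2. Therefore
    y(x) = (1/2) x - 2.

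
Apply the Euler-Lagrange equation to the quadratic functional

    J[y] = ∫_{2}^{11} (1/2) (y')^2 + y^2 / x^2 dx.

The Lagrangian is L = (1/2) (y')^2 + y^2 / x^2.
Compute ∂L/∂y = 2y/x^2, ∂L/∂y' = y'.
The Euler-Lagrange equation d/dx(∂L/∂y') − ∂L/∂y = 0 reduces to
    y'' − 2/x^2 · y = 0  (x > 0).
Its general solution is
    y(x) = A x^2 + B / x,
with A, B fixed by the endpoint conditions.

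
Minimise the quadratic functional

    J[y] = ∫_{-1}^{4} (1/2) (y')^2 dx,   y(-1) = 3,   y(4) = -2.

The Lagrangian is L = (1/2) (y')^2.
Compute ∂L/∂y = 0, ∂L/∂y' = y'.
The Euler-Lagrange equation d/dx(∂L/∂y') − ∂L/∂y = 0 reduces to
    y'' = 0.
Its general solution is
    y(x) = A x + B,
with A, B fixed by the endpoint conditions.
Applying the endpoint conditions y(-1) = 3 and y(4) = -2: solve A·-1 + B = 3 and A·4 + B = -2. Subtracting gives A(4 − -1) = -2 − 3, so A = -1, and B = 3 − A·-1 = 2. Therefore
    y(x) = -x + 2.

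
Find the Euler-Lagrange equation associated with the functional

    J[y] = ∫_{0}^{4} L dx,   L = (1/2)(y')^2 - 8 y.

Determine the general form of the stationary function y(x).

The Lagrangian is L = (1/2)(y')^2 - 8 y.
∂L/∂y = -8.
∂L/∂y' = y'.
The Euler-Lagrange equation d/dx(∂L/∂y') − ∂L/∂y = 0 becomes:
    y'' + 8 = 0
General solution: y(x) = -4 x^2 + A x + B, where A and B are arbitrary constants fixed by the endpoint conditions.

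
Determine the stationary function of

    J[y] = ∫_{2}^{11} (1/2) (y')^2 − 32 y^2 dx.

The Lagrangian is L = (1/2) (y')^2 − 32 y^2.
Compute ∂L/∂y = -64y, ∂L/∂y' = y'.
The Euler-Lagrange equation d/dx(∂L/∂y') − ∂L/∂y = 0 reduces to
    y'' + 64 y = 0.
Its general solution is
    y(x) = A sin(8x) + B cos(8x),
with A, B fixed by the endpoint conditions.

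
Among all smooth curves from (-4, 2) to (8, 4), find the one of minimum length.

Arc-length functional: J[y] = ∫ sqrt(1 + (y')^2) dx.
Lagrangian L = sqrt(1 + (y')^2) has no explicit y dependence, so ∂L/∂y = 0 and the Euler-Lagrange equation gives
    d/dx( y' / sqrt(1 + (y')^2) ) = 0  ⇒  y' / sqrt(1 + (y')^2) = const.
Hence y' is constant, so y(x) is affine.
Fitting the endpoints (-4, 2) and (8, 4):
    slope m = (4 − 2) / (8 − (-4)) = 1/6,
    intercept c = 2 − m·(-4) = 8/3.
Extremal: y(x) = (1/6) x + 8/3.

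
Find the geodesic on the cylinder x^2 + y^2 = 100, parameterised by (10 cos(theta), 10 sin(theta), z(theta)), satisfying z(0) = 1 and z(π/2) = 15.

Parameterise the cylinder of radius R = 10 as
    r(θ) = (10 cos θ, 10 sin θ, z(θ)).
The arc-length element is
    ds = sqrt(100 + (dz/dθ)^2) dθ,
so the Lagrangian is L = sqrt(100 + z'^2).
L depends on z' only, not on z or θ, so ∂L/∂z = 0 and
    ∂L/∂z' = z' / sqrt(100 + z'^2).
The Euler-Lagrange equation gives
    d/dθ( z' / sqrt(100 + z'^2) ) = 0,
so z' is constant. Integrating once:
    z(θ) = a θ + b,
a helix on the cylinder (a straight line when the cylinder is unrolled). The constants a, b are determined by the endpoint conditions.
With endpoint conditions z(0) = 1 and z(π/2) = 15: from z(0) = b we get b = 1, and a·π/2 + 1 = 15 gives a = 28/π, so
    z(θ) = (28/π) θ + 1.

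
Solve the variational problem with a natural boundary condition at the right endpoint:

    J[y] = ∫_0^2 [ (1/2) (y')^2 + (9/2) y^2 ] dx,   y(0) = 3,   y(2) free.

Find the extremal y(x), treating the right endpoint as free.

The Lagrangian L = (1/2) (y')^2 + (9/2) y^2 gives
    ∂L/∂y = 9 y,   ∂L/∂y' = y'.
Euler-Lagrange: y'' − 9 y = 0.
With k = 3, the general solution is
    y(x) = A cosh(3 x) + B sinh(3 x).
Fixed left endpoint y(0) = 3 ⇒ A = 3.
The right endpoint x = 2 is free, so the natural (transversality) condition is ∂L/∂y' |_{x=2} = 0, i.e. y'(2) = 0.
Compute y'(x) = A k sinh(k x) + B k cosh(k x), so
    y'(2) = A k sinh(k·2) + B k cosh(k·2) = 0
    ⇒ B = −A tanh(k·2) = − 3 tanh(3·2).
Therefore the extremal is
    y(x) = 3 cosh(3 x) − 3 tanh(3·2) sinh(3 x).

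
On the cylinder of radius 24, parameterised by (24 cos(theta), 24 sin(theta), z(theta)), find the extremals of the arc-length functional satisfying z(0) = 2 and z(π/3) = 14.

Parameterise the cylinder of radius R = 24 as
    r(θ) = (24 cos θ, 24 sin θ, z(θ)).
The arc-length element is
    ds = sqrt(576 + (dz/dθ)^2) dθ,
so the Lagrangian is L = sqrt(576 + z'^2).
L depends on z' only, not on z or θ, so ∂L/∂z = 0 and
    ∂L/∂z' = z' / sqrt(576 + z'^2).
The Euler-Lagrange equation gives
    d/dθ( z' / sqrt(576 + z'^2) ) = 0,
so z' is constant. Integrating once:
    z(θ) = a θ + b,
a helix on the cylinder (a straight line when the cylinder is unrolled). The constants a, b are determined by the endpoint conditions.
With endpoint conditions z(0) = 2 and z(π/3) = 14: from z(0) = b we get b = 2, and a·π/3 + 2 = 14 gives a = 36/π, so
    z(θ) = (36/π) θ + 2.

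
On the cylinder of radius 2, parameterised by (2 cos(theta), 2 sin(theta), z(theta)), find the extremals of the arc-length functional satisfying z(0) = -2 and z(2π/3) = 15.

Parameterise the cylinder of radius R = 2 as
    r(θ) = (2 cos θ, 2 sin θ, z(θ)).
The arc-length element is
    ds = sqrt(4 + (dz/dθ)^2) dθ,
so the Lagrangian is L = sqrt(4 + z'^2).
L depends on z' only, not on z or θ, so ∂L/∂z = 0 and
    ∂L/∂z' = z' / sqrt(4 + z'^2).
The Euler-Lagrange equation gives
    d/dθ( z' / sqrt(4 + z'^2) ) = 0,
so z' is constant. Integrating once:
    z(θ) = a θ + b,
a helix on the cylinder (a straight line when the cylinder is unrolled). The constants a, b are determined by the endpoint conditions.
With endpoint conditions z(0) = -2 and z(2π/3) = 15: from z(0) = b we get b = -2, and a·2π/3 + -2 = 15 gives a = 51/(2π), so
    z(θ) = (51/(2π)) θ − 2.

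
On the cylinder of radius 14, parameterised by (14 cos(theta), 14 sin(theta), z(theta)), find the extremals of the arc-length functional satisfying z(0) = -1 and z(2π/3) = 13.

Parameterise the cylinder of radius R = 14 as
    r(θ) = (14 cos θ, 14 sin θ, z(θ)).
The arc-length element is
    ds = sqrt(196 + (dz/dθ)^2) dθ,
so the Lagrangian is L = sqrt(196 + z'^2).
L depends on z' only, not on z or θ, so ∂L/∂z = 0 and
    ∂L/∂z' = z' / sqrt(196 + z'^2).
The Euler-Lagrange equation gives
    d/dθ( z' / sqrt(196 + z'^2) ) = 0,
so z' is constant. Integrating once:
    z(θ) = a θ + b,
a helix on the cylinder (a straight line when the cylinder is unrolled). The constants a, b are determined by the endpoint conditions.
With endpoint conditions z(0) = -1 and z(2π/3) = 13: from z(0) = b we get b = -1, and a·2π/3 + -1 = 13 gives a = 21/π, so
    z(θ) = (21/π) θ − 1.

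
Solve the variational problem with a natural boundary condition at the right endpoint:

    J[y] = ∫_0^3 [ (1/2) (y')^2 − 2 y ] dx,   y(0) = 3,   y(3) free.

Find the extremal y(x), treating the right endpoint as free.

The Lagrangian L = (1/2) (y')^2 − 2 y gives
    ∂L/∂y = −2,   ∂L/∂y' = y'.
Euler-Lagrange: d/dx(y') − (−2) = 0, i.e. y'' + 2 = 0, so
    y(x) = −(2/2) x^2 + C1 x + C2.
Fixed left endpoint y(0) = 3 ⇒ C2 = 3.
The right endpoint x = 3 is free, so the natural (transversality) condition is ∂L/∂y' |_{x=3} = 0, i.e. y'(3) = 0.
Compute y'(x) = −2 x + C1, so y'(3) = −6 + C1 = 0 ⇒ C1 = 6.
Therefore the extremal is
    y(x) = −x^2 + 6 x + 3.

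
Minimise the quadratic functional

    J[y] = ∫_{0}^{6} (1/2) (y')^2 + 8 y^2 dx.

The Lagrangian is L = (1/2) (y')^2 + 8 y^2.
Compute ∂L/∂y = 16y, ∂L/∂y' = y'.
The Euler-Lagrange equation d/dx(∂L/∂y') − ∂L/∂y = 0 reduces to
    y'' − 16 y = 0.
Its general solution is
    y(x) = A e^(4x) + B e^(−4x),
with A, B fixed by the endpoint conditions.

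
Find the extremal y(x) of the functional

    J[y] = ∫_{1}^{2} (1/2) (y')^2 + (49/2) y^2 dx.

The Lagrangian is L = (1/2) (y')^2 + (49/2) y^2.
Compute ∂L/∂y = 49y, ∂L/∂y' = y'.
The Euler-Lagrange equation d/dx(∂L/∂y') − ∂L/∂y = 0 reduces to
    y'' − 49 y = 0.
Its general solution is
    y(x) = A e^(7x) + B e^(−7x),
with A, B fixed by the endpoint conditions.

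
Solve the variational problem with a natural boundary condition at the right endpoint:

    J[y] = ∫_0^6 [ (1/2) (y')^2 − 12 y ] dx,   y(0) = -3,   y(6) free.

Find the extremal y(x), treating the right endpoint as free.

The Lagrangian L = (1/2) (y')^2 − 12 y gives
    ∂L/∂y = −12,   ∂L/∂y' = y'.
Euler-Lagrange: d/dx(y') − (−12) = 0, i.e. y'' + 12 = 0, so
    y(x) = −(12/2) x^2 + C1 x + C2.
Fixed left endpoint y(0) = -3 ⇒ C2 = -3.
The right endpoint x = 6 is free, so the natural (transversality) condition is ∂L/∂y' |_{x=6} = 0, i.e. y'(6) = 0.
Compute y'(x) = −12 x + C1, so y'(6) = −72 + C1 = 0 ⇒ C1 = 72.
Therefore the extremal is
    y(x) = −6 x^2 + 72 x − 3.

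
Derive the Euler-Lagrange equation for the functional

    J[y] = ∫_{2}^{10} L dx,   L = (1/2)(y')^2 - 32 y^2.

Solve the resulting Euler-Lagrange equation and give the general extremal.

The Lagrangian is L = (1/2)(y')^2 - 32 y^2.
∂L/∂y = -64y.
∂L/∂y' = y'.
The Euler-Lagrange equation d/dx(∂L/∂y') − ∂L/∂y = 0 becomes:
    y'' + 64 y = 0
General solution: y(x) = A sin(8x) + B cos(8x), where A and B are arbitrary constants fixed by the endpoint conditions.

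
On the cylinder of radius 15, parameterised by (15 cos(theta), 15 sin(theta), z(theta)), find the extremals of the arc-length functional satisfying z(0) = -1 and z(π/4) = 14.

Parameterise the cylinder of radius R = 15 as
    r(θ) = (15 cos θ, 15 sin θ, z(θ)).
The arc-length element is
    ds = sqrt(225 + (dz/dθ)^2) dθ,
so the Lagrangian is L = sqrt(225 + z'^2).
L depends on z' only, not on z or θ, so ∂L/∂z = 0 and
    ∂L/∂z' = z' / sqrt(225 + z'^2).
The Euler-Lagrange equation gives
    d/dθ( z' / sqrt(225 + z'^2) ) = 0,
so z' is constant. Integrating once:
    z(θ) = a θ + b,
a helix on the cylinder (a straight line when the cylinder is unrolled). The constants a, b are determined by the endpoint conditions.
With endpoint conditions z(0) = -1 and z(π/4) = 14: from z(0) = b we get b = -1, and a·π/4 + -1 = 14 gives a = 60/π, so
    z(θ) = (60/π) θ − 1.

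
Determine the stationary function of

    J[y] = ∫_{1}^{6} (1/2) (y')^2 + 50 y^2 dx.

The Lagrangian is L = (1/2) (y')^2 + 50 y^2.
Compute ∂L/∂y = 100y, ∂L/∂y' = y'.
The Euler-Lagrange equation d/dx(∂L/∂y') − ∂L/∂y = 0 reduces to
    y'' − 100 y = 0.
Its general solution is
    y(x) = A e^(10x) + B e^(−10x),
with A, B fixed by the endpoint conditions.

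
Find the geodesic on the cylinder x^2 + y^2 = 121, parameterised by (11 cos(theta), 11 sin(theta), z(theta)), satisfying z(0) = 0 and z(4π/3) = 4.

Parameterise the cylinder of radius R = 11 as
    r(θ) = (11 cos θ, 11 sin θ, z(θ)).
The arc-length element is
    ds = sqrt(121 + (dz/dθ)^2) dθ,
so the Lagrangian is L = sqrt(121 + z'^2).
L depends on z' only, not on z or θ, so ∂L/∂z = 0 and
    ∂L/∂z' = z' / sqrt(121 + z'^2).
The Euler-Lagrange equation gives
    d/dθ( z' / sqrt(121 + z'^2) ) = 0,
so z' is constant. Integrating once:
    z(θ) = a θ + b,
a helix on the cylinder (a straight line when the cylinder is unrolled). The constants a, b are determined by the endpoint conditions.
With endpoint conditions z(0) = 0 and z(4π/3) = 4: from z(0) = b we get b = 0, and a·4π/3 + 0 = 4 gives a = 3/π, so
    z(θ) = (3/π) θ.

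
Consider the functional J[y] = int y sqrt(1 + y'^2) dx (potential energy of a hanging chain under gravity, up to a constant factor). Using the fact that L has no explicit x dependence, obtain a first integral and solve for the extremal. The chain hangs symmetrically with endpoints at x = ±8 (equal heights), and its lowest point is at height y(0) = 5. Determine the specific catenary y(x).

The Lagrangian L(y, y') = y sqrt(1 + y'^2) has no explicit x dependence, so the Beltrami identity applies:
    L − y' ∂L/∂y' = C.
Compute ∂L/∂y' = y · y' / sqrt(1 + y'^2). Then
    L − y' ∂L/∂y'
    = y sqrt(1 + y'^2) − y · y'^2 / sqrt(1 + y'^2)
    = y (1 + y'^2 − y'^2) / sqrt(1 + y'^2)
    = y / sqrt(1 + y'^2) = C.
Squaring gives y^2 = C^2 (1 + y'^2), i.e.
    y'^2 = y^2 / C^2 − 1.
Separating variables,
    dy / sqrt(y^2 − C^2) = dx / C,
and integrating gives arccosh(y / C) = (x − a)/C, so
    y(x) = C cosh((x − a)/C),
the catenary. The constants C and a are fixed by the two endpoint conditions (and, for the hanging-chain problem, the length constraint selects C).
Now fit the given data. The endpoints x = ±8 are symmetric at equal height, so the catenary is even about its minimum: a = 0 and y(x) = C cosh(x/C). The lowest point is y(0) = C cosh(0) = C, and we are told y(0) = 5, so C = 5. Therefore
    y(x) = 5 cosh(x/5),
and at the endpoints
    y(±8) = 5 cosh(8/5).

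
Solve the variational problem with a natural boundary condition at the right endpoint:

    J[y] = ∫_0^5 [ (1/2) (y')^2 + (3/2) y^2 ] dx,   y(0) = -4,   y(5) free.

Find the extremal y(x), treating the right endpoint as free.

The Lagrangian L = (1/2) (y')^2 + (3/2) y^2 gives
    ∂L/∂y = 3 y,   ∂L/∂y' = y'.
Euler-Lagrange: y'' − 3 y = 0.
With k = sqrt(3), the general solution is
    y(x) = A cosh(sqrt(3) x) + B sinh(sqrt(3) x).
Fixed left endpoint y(0) = -4 ⇒ A = -4.
The right endpoint x = 5 is free, so the natural (transversality) condition is ∂L/∂y' |_{x=5} = 0, i.e. y'(5) = 0.
Compute y'(x) = A k sinh(k x) + B k cosh(k x), so
    y'(5) = A k sinh(k·5) + B k cosh(k·5) = 0
    ⇒ B = −A tanh(k·5) = 4 tanh(sqrt(3)·5).
Therefore the extremal is
    y(x) = −4 cosh(sqrt(3) x) + 4 tanh(sqrt(3)·5) sinh(sqrt(3) x).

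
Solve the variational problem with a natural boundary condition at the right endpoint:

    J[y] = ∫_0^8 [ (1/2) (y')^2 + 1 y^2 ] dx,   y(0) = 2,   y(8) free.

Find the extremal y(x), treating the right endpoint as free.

The Lagrangian L = (1/2) (y')^2 + 1 y^2 gives
    ∂L/∂y = 2 y,   ∂L/∂y' = y'.
Euler-Lagrange: y'' − 2 y = 0.
With k = sqrt(2), the general solution is
    y(x) = A cosh(sqrt(2) x) + B sinh(sqrt(2) x).
Fixed left endpoint y(0) = 2 ⇒ A = 2.
The right endpoint x = 8 is free, so the natural (transversality) condition is ∂L/∂y' |_{x=8} = 0, i.e. y'(8) = 0.
Compute y'(x) = A k sinh(k x) + B k cosh(k x), so
    y'(8) = A k sinh(k·8) + B k cosh(k·8) = 0
    ⇒ B = −A tanh(k·8) = − 2 tanh(sqrt(2)·8).
Therefore the extremal is
    y(x) = 2 cosh(sqrt(2) x) − 2 tanh(sqrt(2)·8) sinh(sqrt(2) x).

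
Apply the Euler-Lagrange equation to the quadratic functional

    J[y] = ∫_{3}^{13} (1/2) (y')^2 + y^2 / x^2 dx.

The Lagrangian is L = (1/2) (y')^2 + y^2 / x^2.
Compute ∂L/∂y = 2y/x^2, ∂L/∂y' = y'.
The Euler-Lagrange equation d/dx(∂L/∂y') − ∂L/∂y = 0 reduces to
    y'' − 2/x^2 · y = 0  (x > 0).
Its general solution is
    y(x) = A x^2 + B / x,
with A, B fixed by the endpoint conditions.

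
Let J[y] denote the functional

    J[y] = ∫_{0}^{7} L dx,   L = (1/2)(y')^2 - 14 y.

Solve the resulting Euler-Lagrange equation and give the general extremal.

The Lagrangian is L = (1/2)(y')^2 - 14 y.
∂L/∂y = -14.
∂L/∂y' = y'.
The Euler-Lagrange equation d/dx(∂L/∂y') − ∂L/∂y = 0 becomes:
    y'' + 14 = 0
General solution: y(x) = -7 x^2 + A x + B, where A and B are arbitrary constants fixed by the endpoint conditions.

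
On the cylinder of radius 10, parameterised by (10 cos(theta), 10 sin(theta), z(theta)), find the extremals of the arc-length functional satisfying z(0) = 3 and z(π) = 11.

Parameterise the cylinder of radius R = 10 as
    r(θ) = (10 cos θ, 10 sin θ, z(θ)).
The arc-length element is
    ds = sqrt(100 + (dz/dθ)^2) dθ,
so the Lagrangian is L = sqrt(100 + z'^2).
L depends on z' only, not on z or θ, so ∂L/∂z = 0 and
    ∂L/∂z' = z' / sqrt(100 + z'^2).
The Euler-Lagrange equation gives
    d/dθ( z' / sqrt(100 + z'^2) ) = 0,
so z' is constant. Integrating once:
    z(θ) = a θ + b,
a helix on the cylinder (a straight line when the cylinder is unrolled). The constants a, b are determined by the endpoint conditions.
With endpoint conditions z(0) = 3 and z(π) = 11: from z(0) = b we get b = 3, and a·π + 3 = 11 gives a = 8/π, so
    z(θ) = (8/π) θ + 3.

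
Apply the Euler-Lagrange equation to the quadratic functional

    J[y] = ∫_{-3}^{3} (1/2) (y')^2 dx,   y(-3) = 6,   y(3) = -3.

The Lagrangian is L = (1/2) (y')^2.
Compute ∂L/∂y = 0, ∂L/∂y' = y'.
The Euler-Lagrange equation d/dx(∂L/∂y') − ∂L/∂y = 0 reduces to
    y'' = 0.
Its general solution is
    y(x) = A x + B,
with A, B fixed by the endpoint conditions.
Applying the endpoint conditions y(-3) = 6 and y(3) = -3: solve A·-3 + B = 6 and A·3 + B = -3. Subtracting gives A(3 − -3) = -3 − 6, so A = -3/2, and B = 6 − A·-3 = 3/2. Therefore
    y(x) = (-3/2) x + 3/2.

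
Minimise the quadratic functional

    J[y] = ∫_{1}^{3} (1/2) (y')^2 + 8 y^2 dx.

The Lagrangian is L = (1/2) (y')^2 + 8 y^2.
Compute ∂L/∂y = 16y, ∂L/∂y' = y'.
The Euler-Lagrange equation d/dx(∂L/∂y') − ∂L/∂y = 0 reduces to
    y'' − 16 y = 0.
Its general solution is
    y(x) = A e^(4x) + B e^(−4x),
with A, B fixed by the endpoint conditions.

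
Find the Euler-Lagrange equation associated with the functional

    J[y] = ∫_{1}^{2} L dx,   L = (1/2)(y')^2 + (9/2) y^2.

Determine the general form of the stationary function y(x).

The Lagrangian is L = (1/2)(y')^2 + (9/2) y^2.
∂L/∂y = 9y.
∂L/∂y' = y'.
The Euler-Lagrange equation d/dx(∂L/∂y') − ∂L/∂y = 0 becomes:
    y'' - 9 y = 0
General solution: y(x) = A e^(3x) + B e^(-3x), where A and B are arbitrary constants fixed by the endpoint conditions.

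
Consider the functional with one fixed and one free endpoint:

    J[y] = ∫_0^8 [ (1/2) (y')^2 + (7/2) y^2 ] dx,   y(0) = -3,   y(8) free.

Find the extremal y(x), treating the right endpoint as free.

The Lagrangian L = (1/2) (y')^2 + (7/2) y^2 gives
    ∂L/∂y = 7 y,   ∂L/∂y' = y'.
Euler-Lagrange: y'' − 7 y = 0.
With k = sqrt(7), the general solution is
    y(x) = A cosh(sqrt(7) x) + B sinh(sqrt(7) x).
Fixed left endpoint y(0) = -3 ⇒ A = -3.
The right endpoint x = 8 is free, so the natural (transversality) condition is ∂L/∂y' |_{x=8} = 0, i.e. y'(8) = 0.
Compute y'(x) = A k sinh(k x) + B k cosh(k x), so
    y'(8) = A k sinh(k·8) + B k cosh(k·8) = 0
    ⇒ B = −A tanh(k·8) = 3 tanh(sqrt(7)·8).
Therefore the extremal is
    y(x) = −3 cosh(sqrt(7) x) + 3 tanh(sqrt(7)·8) sinh(sqrt(7) x).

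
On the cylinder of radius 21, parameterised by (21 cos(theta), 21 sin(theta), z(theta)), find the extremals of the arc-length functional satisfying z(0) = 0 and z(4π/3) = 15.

Parameterise the cylinder of radius R = 21 as
    r(θ) = (21 cos θ, 21 sin θ, z(θ)).
The arc-length element is
    ds = sqrt(441 + (dz/dθ)^2) dθ,
so the Lagrangian is L = sqrt(441 + z'^2).
L depends on z' only, not on z or θ, so ∂L/∂z = 0 and
    ∂L/∂z' = z' / sqrt(441 + z'^2).
The Euler-Lagrange equation gives
    d/dθ( z' / sqrt(441 + z'^2) ) = 0,
so z' is constant. Integrating once:
    z(θ) = a θ + b,
a helix on the cylinder (a straight line when the cylinder is unrolled). The constants a, b are determined by the endpoint conditions.
With endpoint conditions z(0) = 0 and z(4π/3) = 15: from z(0) = b we get b = 0, and a·4π/3 + 0 = 15 gives a = 45/(4π), so
    z(θ) = (45/(4π)) θ.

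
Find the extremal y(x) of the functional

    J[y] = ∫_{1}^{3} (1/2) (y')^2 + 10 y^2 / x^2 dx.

The Lagrangian is L = (1/2) (y')^2 + 10 y^2 / x^2.
Compute ∂L/∂y = 20y/x^2, ∂L/∂y' = y'.
The Euler-Lagrange equation d/dx(∂L/∂y') − ∂L/∂y = 0 reduces to
    y'' − 20/x^2 · y = 0  (x > 0).
Its general solution is
    y(x) = A x^5 + B x^(-4),
with A, B fixed by the endpoint conditions.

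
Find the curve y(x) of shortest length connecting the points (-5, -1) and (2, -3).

Arc-length functional: J[y] = ∫ sqrt(1 + (y')^2) dx.
Lagrangian L = sqrt(1 + (y')^2) has no explicit y dependence, so ∂L/∂y = 0 and the Euler-Lagrange equation gives
    d/dx( y' / sqrt(1 + (y')^2) ) = 0  ⇒  y' / sqrt(1 + (y')^2) = const.
Hence y' is constant, so y(x) is affine.
Fitting the endpoints (-5, -1) and (2, -3):
    slope m = ((-3) − (-1)) / (2 − (-5)) = -2/7,
    intercept c = (-1) − m·(-5) = -17/7.
Extremal: y(x) = (-2/7) x - 17/7.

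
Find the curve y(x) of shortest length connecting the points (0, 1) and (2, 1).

Arc-length functional: J[y] = ∫ sqrt(1 + (y')^2) dx.
Lagrangian L = sqrt(1 + (y')^2) has no explicit y dependence, so ∂L/∂y = 0 and the Euler-Lagrange equation gives
    d/dx( y' / sqrt(1 + (y')^2) ) = 0  ⇒  y' / sqrt(1 + (y')^2) = const.
Hence y' is constant, so y(x) is affine.
Fitting the endpoints (0, 1) and (2, 1):
    slope m = (1 − 1) / (2 − 0) = 0,
    intercept c = 1 − m·0 = 1.
Extremal: y(x) = 1.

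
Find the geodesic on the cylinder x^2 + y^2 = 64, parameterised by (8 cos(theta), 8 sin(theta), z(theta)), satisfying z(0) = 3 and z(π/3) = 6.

Parameterise the cylinder of radius R = 8 as
    r(θ) = (8 cos θ, 8 sin θ, z(θ)).
The arc-length element is
    ds = sqrt(64 + (dz/dθ)^2) dθ,
so the Lagrangian is L = sqrt(64 + z'^2).
L depends on z' only, not on z or θ, so ∂L/∂z = 0 and
    ∂L/∂z' = z' / sqrt(64 + z'^2).
The Euler-Lagrange equation gives
    d/dθ( z' / sqrt(64 + z'^2) ) = 0,
so z' is constant. Integrating once:
    z(θ) = a θ + b,
a helix on the cylinder (a straight line when the cylinder is unrolled). The constants a, b are determined by the endpoint conditions.
With endpoint conditions z(0) = 3 and z(π/3) = 6: from z(0) = b we get b = 3, and a·π/3 + 3 = 6 gives a = 9/π, so
    z(θ) = (9/π) θ + 3.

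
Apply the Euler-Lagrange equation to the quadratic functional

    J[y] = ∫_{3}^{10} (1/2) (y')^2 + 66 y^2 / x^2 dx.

The Lagrangian is L = (1/2) (y')^2 + 66 y^2 / x^2.
Compute ∂L/∂y = 132y/x^2, ∂L/∂y' = y'.
The Euler-Lagrange equation d/dx(∂L/∂y') − ∂L/∂y = 0 reduces to
    y'' − 132/x^2 · y = 0  (x > 0).
Its general solution is
    y(x) = A x^12 + B x^(-11),
with A, B fixed by the endpoint conditions.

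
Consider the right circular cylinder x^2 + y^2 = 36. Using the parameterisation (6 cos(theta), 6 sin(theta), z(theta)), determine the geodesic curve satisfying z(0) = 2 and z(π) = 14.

Parameterise the cylinder of radius R = 6 as
    r(θ) = (6 cos θ, 6 sin θ, z(θ)).
The arc-length element is
    ds = sqrt(36 + (dz/dθ)^2) dθ,
so the Lagrangian is L = sqrt(36 + z'^2).
L depends on z' only, not on z or θ, so ∂L/∂z = 0 and
    ∂L/∂z' = z' / sqrt(36 + z'^2).
The Euler-Lagrange equation gives
    d/dθ( z' / sqrt(36 + z'^2) ) = 0,
so z' is constant. Integrating once:
    z(θ) = a θ + b,
a helix on the cylinder (a straight line when the cylinder is unrolled). The constants a, b are determined by the endpoint conditions.
With endpoint conditions z(0) = 2 and z(π) = 14: from z(0) = b we get b = 2, and a·π + 2 = 14 gives a = 12/π, so
    z(θ) = (12/π) θ + 2.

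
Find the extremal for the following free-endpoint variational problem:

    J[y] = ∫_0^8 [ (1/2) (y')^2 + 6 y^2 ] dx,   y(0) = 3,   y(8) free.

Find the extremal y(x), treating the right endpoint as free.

The Lagrangian L = (1/2) (y')^2 + 6 y^2 gives
    ∂L/∂y = 12 y,   ∂L/∂y' = y'.
Euler-Lagrange: y'' − 12 y = 0.
With k = sqrt(12), the general solution is
    y(x) = A cosh(sqrt(12) x) + B sinh(sqrt(12) x).
Fixed left endpoint y(0) = 3 ⇒ A = 3.
The right endpoint x = 8 is free, so the natural (transversality) condition is ∂L/∂y' |_{x=8} = 0, i.e. y'(8) = 0.
Compute y'(x) = A k sinh(k x) + B k cosh(k x), so
    y'(8) = A k sinh(k·8) + B k cosh(k·8) = 0
    ⇒ B = −A tanh(k·8) = − 3 tanh(sqrt(12)·8).
Therefore the extremal is
    y(x) = 3 cosh(sqrt(12) x) − 3 tanh(sqrt(12)·8) sinh(sqrt(12) x).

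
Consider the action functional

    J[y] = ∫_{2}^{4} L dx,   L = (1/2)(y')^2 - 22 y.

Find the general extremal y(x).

The Lagrangian is L = (1/2)(y')^2 - 22 y.
∂L/∂y = -22.
∂L/∂y' = y'.
The Euler-Lagrange equation d/dx(∂L/∂y') − ∂L/∂y = 0 becomes:
    y'' + 22 = 0
General solution: y(x) = -11 x^2 + A x + B, where A and B are arbitrary constants fixed by the endpoint conditions.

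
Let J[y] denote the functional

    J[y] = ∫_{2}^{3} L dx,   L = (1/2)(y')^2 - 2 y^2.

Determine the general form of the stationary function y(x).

The Lagrangian is L = (1/2)(y')^2 - 2 y^2.
∂L/∂y = -4y.
∂L/∂y' = y'.
The Euler-Lagrange equation d/dx(∂L/∂y') − ∂L/∂y = 0 becomes:
    y'' + 4 y = 0
General solution: y(x) = A sin(2x) + B cos(2x), where A and B are arbitrary constants fixed by the endpoint conditions.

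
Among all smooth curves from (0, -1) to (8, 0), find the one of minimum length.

Arc-length functional: J[y] = ∫ sqrt(1 + (y')^2) dx.
Lagrangian L = sqrt(1 + (y')^2) has no explicit y dependence, so ∂L/∂y = 0 and the Euler-Lagrange equation gives
    d/dx( y' / sqrt(1 + (y')^2) ) = 0  ⇒  y' / sqrt(1 + (y')^2) = const.
Hence y' is constant, so y(x) is affine.
Fitting the endpoints (0, -1) and (8, 0):
    slope m = (0 − (-1)) / (8 − 0) = 1/8,
    intercept c = (-1) − m·0 = -1.
Extremal: y(x) = (1/8) x - 1.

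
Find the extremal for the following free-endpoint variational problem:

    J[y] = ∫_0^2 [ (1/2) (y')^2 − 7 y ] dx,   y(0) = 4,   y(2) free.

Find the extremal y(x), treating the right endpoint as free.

The Lagrangian L = (1/2) (y')^2 − 7 y gives
    ∂L/∂y = −7,   ∂L/∂y' = y'.
Euler-Lagrange: d/dx(y') − (−7) = 0, i.e. y'' + 7 = 0, so
    y(x) = −(7/2) x^2 + C1 x + C2.
Fixed left endpoint y(0) = 4 ⇒ C2 = 4.
The right endpoint x = 2 is free, so the natural (transversality) condition is ∂L/∂y' |_{x=2} = 0, i.e. y'(2) = 0.
Compute y'(x) = −7 x + C1, so y'(2) = −14 + C1 = 0 ⇒ C1 = 14.
Therefore the extremal is
    y(x) = −(7/2) x^2 + 14 x + 4.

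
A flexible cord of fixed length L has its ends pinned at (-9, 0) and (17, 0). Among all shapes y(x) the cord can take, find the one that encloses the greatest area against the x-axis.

Set up the augmented Lagrangian using a multiplier λ for the length constraint:
    F(y, y') = y − λ sqrt(1 + y'^2).
F has no explicit x dependence, so the Beltrami identity yields a first integral
    F − y' ∂F/∂y' = C.
Compute ∂F/∂y' = −λ y' / sqrt(1 + y'^2). Then
    y − λ sqrt(1 + y'^2) + λ y'^2 / sqrt(1 + y'^2) = C
    ⇒  y − λ / sqrt(1 + y'^2) = C.
Solving for y' and integrating gives
    (x − a)^2 + (y − b)^2 = λ^2,
a circular arc of radius λ. The constants a, b are determined by the endpoint conditions y(-9) = y(17) = 0, and λ is fixed implicitly by the length constraint
    ∫_{-9}^{17} sqrt(1 + y'^2) dx = L.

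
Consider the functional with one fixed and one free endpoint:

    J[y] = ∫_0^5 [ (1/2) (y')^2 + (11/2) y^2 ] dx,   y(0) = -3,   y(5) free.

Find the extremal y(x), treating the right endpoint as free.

The Lagrangian L = (1/2) (y')^2 + (11/2) y^2 gives
    ∂L/∂y = 11 y,   ∂L/∂y' = y'.
Euler-Lagrange: y'' − 11 y = 0.
With k = sqrt(11), the general solution is
    y(x) = A cosh(sqrt(11) x) + B sinh(sqrt(11) x).
Fixed left endpoint y(0) = -3 ⇒ A = -3.
The right endpoint x = 5 is free, so the natural (transversality) condition is ∂L/∂y' |_{x=5} = 0, i.e. y'(5) = 0.
Compute y'(x) = A k sinh(k x) + B k cosh(k x), so
    y'(5) = A k sinh(k·5) + B k cosh(k·5) = 0
    ⇒ B = −A tanh(k·5) = 3 tanh(sqrt(11)·5).
Therefore the extremal is
    y(x) = −3 cosh(sqrt(11) x) + 3 tanh(sqrt(11)·5) sinh(sqrt(11) x).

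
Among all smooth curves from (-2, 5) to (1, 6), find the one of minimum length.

Arc-length functional: J[y] = ∫ sqrt(1 + (y')^2) dx.
Lagrangian L = sqrt(1 + (y')^2) has no explicit y dependence, so ∂L/∂y = 0 and the Euler-Lagrange equation gives
    d/dx( y' / sqrt(1 + (y')^2) ) = 0  ⇒  y' / sqrt(1 + (y')^2) = const.
Hence y' is constant, so y(x) is affine.
Fitting the endpoints (-2, 5) and (1, 6):
    slope m = (6 − 5) / (1 − (-2)) = 1/3,
    intercept c = 5 − m·(-2) = 17/3.
Extremal: y(x) = (1/3) x + 17/3.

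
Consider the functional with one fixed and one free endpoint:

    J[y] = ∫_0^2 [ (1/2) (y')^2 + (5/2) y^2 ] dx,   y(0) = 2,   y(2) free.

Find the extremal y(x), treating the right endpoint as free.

The Lagrangian L = (1/2) (y')^2 + (5/2) y^2 gives
    ∂L/∂y = 5 y,   ∂L/∂y' = y'.
Euler-Lagrange: y'' − 5 y = 0.
With k = sqrt(5), the general solution is
    y(x) = A cosh(sqrt(5) x) + B sinh(sqrt(5) x).
Fixed left endpoint y(0) = 2 ⇒ A = 2.
The right endpoint x = 2 is free, so the natural (transversality) condition is ∂L/∂y' |_{x=2} = 0, i.e. y'(2) = 0.
Compute y'(x) = A k sinh(k x) + B k cosh(k x), so
    y'(2) = A k sinh(k·2) + B k cosh(k·2) = 0
    ⇒ B = −A tanh(k·2) = − 2 tanh(sqrt(5)·2).
Therefore the extremal is
    y(x) = 2 cosh(sqrt(5) x) − 2 tanh(sqrt(5)·2) sinh(sqrt(5) x).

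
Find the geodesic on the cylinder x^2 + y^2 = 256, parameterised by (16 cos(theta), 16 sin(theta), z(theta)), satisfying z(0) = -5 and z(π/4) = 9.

Parameterise the cylinder of radius R = 16 as
    r(θ) = (16 cos θ, 16 sin θ, z(θ)).
The arc-length element is
    ds = sqrt(256 + (dz/dθ)^2) dθ,
so the Lagrangian is L = sqrt(256 + z'^2).
L depends on z' only, not on z or θ, so ∂L/∂z = 0 and
    ∂L/∂z' = z' / sqrt(256 + z'^2).
The Euler-Lagrange equation gives
    d/dθ( z' / sqrt(256 + z'^2) ) = 0,
so z' is constant. Integrating once:
    z(θ) = a θ + b,
a helix on the cylinder (a straight line when the cylinder is unrolled). The constants a, b are determined by the endpoint conditions.
With endpoint conditions z(0) = -5 and z(π/4) = 9: from z(0) = b we get b = -5, and a·π/4 + -5 = 9 gives a = 56/π, so
    z(θ) = (56/π) θ − 5.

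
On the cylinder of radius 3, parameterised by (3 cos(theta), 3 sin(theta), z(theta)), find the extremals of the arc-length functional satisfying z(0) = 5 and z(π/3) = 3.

Parameterise the cylinder of radius R = 3 as
    r(θ) = (3 cos θ, 3 sin θ, z(θ)).
The arc-length element is
    ds = sqrt(9 + (dz/dθ)^2) dθ,
so the Lagrangian is L = sqrt(9 + z'^2).
L depends on z' only, not on z or θ, so ∂L/∂z = 0 and
    ∂L/∂z' = z' / sqrt(9 + z'^2).
The Euler-Lagrange equation gives
    d/dθ( z' / sqrt(9 + z'^2) ) = 0,
so z' is constant. Integrating once:
    z(θ) = a θ + b,
a helix on the cylinder (a straight line when the cylinder is unrolled). The constants a, b are determined by the endpoint conditions.
With endpoint conditions z(0) = 5 and z(π/3) = 3: from z(0) = b we get b = 5, and a·π/3 + 5 = 3 gives a = -6/π, so
    z(θ) = (-6/π) θ + 5.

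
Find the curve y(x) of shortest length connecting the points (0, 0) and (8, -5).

Arc-length functional: J[y] = ∫ sqrt(1 + (y')^2) dx.
Lagrangian L = sqrt(1 + (y')^2) has no explicit y dependence, so ∂L/∂y = 0 and the Euler-Lagrange equation gives
    d/dx( y' / sqrt(1 + (y')^2) ) = 0  ⇒  y' / sqrt(1 + (y')^2) = const.
Hence y' is constant, so y(x) is affine.
Fitting the endpoints (0, 0) and (8, -5):
    slope m = ((-5) − 0) / (8 − 0) = -5/8,
    intercept c = 0 − m·0 = 0.
Extremal: y(x) = (-5/8) x.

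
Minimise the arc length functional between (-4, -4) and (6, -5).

Arc-length functional: J[y] = ∫ sqrt(1 + (y')^2) dx.
Lagrangian L = sqrt(1 + (y')^2) has no explicit y dependence, so ∂L/∂y = 0 and the Euler-Lagrange equation gives
    d/dx( y' / sqrt(1 + (y')^2) ) = 0  ⇒  y' / sqrt(1 + (y')^2) = const.
Hence y' is constant, so y(x) is affine.
Fitting the endpoints (-4, -4) and (6, -5):
    slope m = ((-5) − (-4)) / (6 − (-4)) = -1/10,
    intercept c = (-4) − m·(-4) = -22/5.
Extremal: y(x) = (-1/10) x - 22/5.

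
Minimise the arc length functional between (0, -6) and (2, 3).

Arc-length functional: J[y] = ∫ sqrt(1 + (y')^2) dx.
Lagrangian L = sqrt(1 + (y')^2) has no explicit y dependence, so ∂L/∂y = 0 and the Euler-Lagrange equation gives
    d/dx( y' / sqrt(1 + (y')^2) ) = 0  ⇒  y' / sqrt(1 + (y')^2) = const.
Hence y' is constant, so y(x) is affine.
Fitting the endpoints (0, -6) and (2, 3):
    slope m = (3 − (-6)) / (2 − 0) = 9/2,
    intercept c = (-6) − m·0 = -6.
Extremal: y(x) = (9/2) x - 6.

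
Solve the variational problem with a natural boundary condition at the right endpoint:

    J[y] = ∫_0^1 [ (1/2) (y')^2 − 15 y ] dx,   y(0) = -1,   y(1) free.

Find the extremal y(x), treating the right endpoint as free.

The Lagrangian L = (1/2) (y')^2 − 15 y gives
    ∂L/∂y = −15,   ∂L/∂y' = y'.
Euler-Lagrange: d/dx(y') − (−15) = 0, i.e. y'' + 15 = 0, so
    y(x) = −(15/2) x^2 + C1 x + C2.
Fixed left endpoint y(0) = -1 ⇒ C2 = -1.
The right endpoint x = 1 is free, so the natural (transversality) condition is ∂L/∂y' |_{x=1} = 0, i.e. y'(1) = 0.
Compute y'(x) = −15 x + C1, so y'(1) = −15 + C1 = 0 ⇒ C1 = 15.
Therefore the extremal is
    y(x) = −(15/2) x^2 + 15 x − 1.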